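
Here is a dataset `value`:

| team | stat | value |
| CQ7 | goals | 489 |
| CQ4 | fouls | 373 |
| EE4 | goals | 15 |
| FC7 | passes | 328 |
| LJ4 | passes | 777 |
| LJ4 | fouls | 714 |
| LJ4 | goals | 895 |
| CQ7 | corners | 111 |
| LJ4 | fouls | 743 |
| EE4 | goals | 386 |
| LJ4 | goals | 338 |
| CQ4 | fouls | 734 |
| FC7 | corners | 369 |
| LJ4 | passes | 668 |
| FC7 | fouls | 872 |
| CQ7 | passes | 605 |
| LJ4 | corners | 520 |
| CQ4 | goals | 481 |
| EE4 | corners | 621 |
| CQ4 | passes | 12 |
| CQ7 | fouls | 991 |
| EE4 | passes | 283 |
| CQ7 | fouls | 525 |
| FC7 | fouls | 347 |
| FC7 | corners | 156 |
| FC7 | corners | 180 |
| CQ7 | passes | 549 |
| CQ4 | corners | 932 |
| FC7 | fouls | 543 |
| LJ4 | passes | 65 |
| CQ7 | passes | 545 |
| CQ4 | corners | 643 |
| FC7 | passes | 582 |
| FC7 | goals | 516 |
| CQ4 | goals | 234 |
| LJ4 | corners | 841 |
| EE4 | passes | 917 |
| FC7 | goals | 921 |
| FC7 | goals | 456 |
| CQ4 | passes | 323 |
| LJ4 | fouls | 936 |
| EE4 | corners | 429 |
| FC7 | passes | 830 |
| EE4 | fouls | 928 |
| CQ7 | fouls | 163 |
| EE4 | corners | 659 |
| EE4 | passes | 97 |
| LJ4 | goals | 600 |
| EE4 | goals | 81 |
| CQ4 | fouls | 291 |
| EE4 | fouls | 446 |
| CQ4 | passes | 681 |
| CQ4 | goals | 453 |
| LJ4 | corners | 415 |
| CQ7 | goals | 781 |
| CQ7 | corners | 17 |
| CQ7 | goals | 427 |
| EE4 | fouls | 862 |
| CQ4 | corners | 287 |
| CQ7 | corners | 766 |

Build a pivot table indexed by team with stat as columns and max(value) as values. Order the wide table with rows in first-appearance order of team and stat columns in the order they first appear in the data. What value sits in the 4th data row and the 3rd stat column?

With rows in first-appearance order of team, row 4 is team=FC7. stat columns in first-appearance order: goals, fouls, passes, corners; column 3 is passes.
Long rows with team=FC7, stat=passes: max(328, 582, 830) = 830.

830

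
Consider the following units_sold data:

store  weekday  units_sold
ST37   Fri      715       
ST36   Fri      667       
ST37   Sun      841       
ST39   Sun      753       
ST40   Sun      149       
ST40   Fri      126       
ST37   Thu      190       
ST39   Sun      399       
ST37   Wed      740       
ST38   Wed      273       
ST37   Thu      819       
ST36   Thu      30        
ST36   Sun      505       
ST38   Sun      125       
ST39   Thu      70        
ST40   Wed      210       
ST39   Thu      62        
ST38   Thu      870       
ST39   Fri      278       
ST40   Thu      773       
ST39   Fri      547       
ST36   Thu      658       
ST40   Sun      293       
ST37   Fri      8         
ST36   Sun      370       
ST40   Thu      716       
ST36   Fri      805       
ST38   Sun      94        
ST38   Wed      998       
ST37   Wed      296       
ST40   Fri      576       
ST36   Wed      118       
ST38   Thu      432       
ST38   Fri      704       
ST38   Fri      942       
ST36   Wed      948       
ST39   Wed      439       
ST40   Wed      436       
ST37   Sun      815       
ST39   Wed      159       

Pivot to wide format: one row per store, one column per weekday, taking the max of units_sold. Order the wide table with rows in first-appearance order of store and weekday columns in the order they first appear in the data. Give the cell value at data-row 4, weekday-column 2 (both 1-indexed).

With rows in first-appearance order of store, row 4 is store=ST40. weekday columns in first-appearance order: Fri, Sun, Thu, Wed; column 2 is Sun.
Long rows with store=ST40, weekday=Sun: max(149, 293) = 293.

293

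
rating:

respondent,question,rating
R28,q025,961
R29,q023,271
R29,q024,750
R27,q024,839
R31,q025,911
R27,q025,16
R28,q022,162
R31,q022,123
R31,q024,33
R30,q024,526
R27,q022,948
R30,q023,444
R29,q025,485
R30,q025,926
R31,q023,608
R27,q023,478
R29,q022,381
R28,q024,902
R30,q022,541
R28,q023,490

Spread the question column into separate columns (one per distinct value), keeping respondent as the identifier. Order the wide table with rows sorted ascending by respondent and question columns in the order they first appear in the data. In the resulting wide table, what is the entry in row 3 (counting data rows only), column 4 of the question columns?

With rows sorted ascending by respondent, row 3 is respondent=R29. question columns in first-appearance order: q025, q023, q024, q022; column 4 is q022.
Long rows with respondent=R29, question=q022: rating = 381.

381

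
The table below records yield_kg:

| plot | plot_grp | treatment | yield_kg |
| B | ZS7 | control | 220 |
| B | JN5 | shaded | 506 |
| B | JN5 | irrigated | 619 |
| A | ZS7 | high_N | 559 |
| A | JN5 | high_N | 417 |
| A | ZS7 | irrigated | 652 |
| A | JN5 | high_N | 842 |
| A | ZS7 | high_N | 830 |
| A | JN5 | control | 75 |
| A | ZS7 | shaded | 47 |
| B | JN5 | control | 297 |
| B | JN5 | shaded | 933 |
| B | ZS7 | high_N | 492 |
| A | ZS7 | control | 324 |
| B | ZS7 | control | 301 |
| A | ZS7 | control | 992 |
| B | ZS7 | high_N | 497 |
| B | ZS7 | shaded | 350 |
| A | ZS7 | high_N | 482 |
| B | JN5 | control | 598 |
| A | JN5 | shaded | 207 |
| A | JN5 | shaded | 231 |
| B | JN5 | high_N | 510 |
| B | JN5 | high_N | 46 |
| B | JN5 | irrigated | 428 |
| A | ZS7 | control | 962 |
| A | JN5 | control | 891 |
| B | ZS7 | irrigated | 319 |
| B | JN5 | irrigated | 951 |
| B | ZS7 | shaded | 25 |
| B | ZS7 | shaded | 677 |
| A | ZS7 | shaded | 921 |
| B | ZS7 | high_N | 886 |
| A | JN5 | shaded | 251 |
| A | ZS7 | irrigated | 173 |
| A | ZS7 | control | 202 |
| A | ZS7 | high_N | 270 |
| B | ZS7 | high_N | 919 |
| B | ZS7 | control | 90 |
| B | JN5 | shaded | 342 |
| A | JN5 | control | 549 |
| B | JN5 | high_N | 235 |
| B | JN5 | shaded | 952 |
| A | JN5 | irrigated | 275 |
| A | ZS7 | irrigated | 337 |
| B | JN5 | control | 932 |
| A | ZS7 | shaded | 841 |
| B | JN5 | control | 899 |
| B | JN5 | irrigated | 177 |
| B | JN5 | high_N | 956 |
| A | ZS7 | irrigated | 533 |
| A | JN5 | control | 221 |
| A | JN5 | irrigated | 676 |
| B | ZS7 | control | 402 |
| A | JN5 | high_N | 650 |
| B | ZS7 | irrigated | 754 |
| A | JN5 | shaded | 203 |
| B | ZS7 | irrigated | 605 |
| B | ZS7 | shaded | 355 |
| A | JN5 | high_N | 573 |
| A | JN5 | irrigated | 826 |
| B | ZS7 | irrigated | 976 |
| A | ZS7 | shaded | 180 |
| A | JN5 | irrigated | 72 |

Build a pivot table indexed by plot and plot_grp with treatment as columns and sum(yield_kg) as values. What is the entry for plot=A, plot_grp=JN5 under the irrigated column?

1849

Rows with plot=A, plot_grp=JN5 and treatment=irrigated: yield_kg values are 275, 676, 826, 72.
275 + 676 + 826 + 72 = 1849.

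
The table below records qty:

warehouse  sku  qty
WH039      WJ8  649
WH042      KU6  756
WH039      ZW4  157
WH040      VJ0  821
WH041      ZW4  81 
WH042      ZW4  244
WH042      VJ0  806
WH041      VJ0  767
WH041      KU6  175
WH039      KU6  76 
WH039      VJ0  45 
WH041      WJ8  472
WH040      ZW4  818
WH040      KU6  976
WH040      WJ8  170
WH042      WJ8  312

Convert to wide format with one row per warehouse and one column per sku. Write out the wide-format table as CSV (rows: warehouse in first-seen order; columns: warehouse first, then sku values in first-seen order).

Columns: warehouse plus the 4 distinct sku values (WJ8, KU6, ZW4, VJ0).
For example, row WH039 column WJ8 takes qty=649 from the long row (WH039, WJ8).

warehouse,WJ8,KU6,ZW4,VJ0
WH039,649,76,157,45
WH042,312,756,244,806
WH040,170,976,818,821
WH041,472,175,81,767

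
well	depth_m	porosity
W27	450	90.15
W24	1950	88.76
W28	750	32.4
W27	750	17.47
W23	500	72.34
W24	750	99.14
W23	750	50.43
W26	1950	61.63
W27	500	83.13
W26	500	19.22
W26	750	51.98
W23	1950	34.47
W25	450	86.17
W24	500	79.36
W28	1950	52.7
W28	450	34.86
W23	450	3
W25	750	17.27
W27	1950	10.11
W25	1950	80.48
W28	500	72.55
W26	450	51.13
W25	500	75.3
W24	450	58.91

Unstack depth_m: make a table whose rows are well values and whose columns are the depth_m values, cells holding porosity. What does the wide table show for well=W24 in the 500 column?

Wide layout: rows indexed by well, columns are the 4 distinct depth_m values (450, 1950, 750, 500).
Cell (well=W24, depth_m=500) draws from the long row where well=W24 and depth_m=500, which has porosity=79.36.

79.36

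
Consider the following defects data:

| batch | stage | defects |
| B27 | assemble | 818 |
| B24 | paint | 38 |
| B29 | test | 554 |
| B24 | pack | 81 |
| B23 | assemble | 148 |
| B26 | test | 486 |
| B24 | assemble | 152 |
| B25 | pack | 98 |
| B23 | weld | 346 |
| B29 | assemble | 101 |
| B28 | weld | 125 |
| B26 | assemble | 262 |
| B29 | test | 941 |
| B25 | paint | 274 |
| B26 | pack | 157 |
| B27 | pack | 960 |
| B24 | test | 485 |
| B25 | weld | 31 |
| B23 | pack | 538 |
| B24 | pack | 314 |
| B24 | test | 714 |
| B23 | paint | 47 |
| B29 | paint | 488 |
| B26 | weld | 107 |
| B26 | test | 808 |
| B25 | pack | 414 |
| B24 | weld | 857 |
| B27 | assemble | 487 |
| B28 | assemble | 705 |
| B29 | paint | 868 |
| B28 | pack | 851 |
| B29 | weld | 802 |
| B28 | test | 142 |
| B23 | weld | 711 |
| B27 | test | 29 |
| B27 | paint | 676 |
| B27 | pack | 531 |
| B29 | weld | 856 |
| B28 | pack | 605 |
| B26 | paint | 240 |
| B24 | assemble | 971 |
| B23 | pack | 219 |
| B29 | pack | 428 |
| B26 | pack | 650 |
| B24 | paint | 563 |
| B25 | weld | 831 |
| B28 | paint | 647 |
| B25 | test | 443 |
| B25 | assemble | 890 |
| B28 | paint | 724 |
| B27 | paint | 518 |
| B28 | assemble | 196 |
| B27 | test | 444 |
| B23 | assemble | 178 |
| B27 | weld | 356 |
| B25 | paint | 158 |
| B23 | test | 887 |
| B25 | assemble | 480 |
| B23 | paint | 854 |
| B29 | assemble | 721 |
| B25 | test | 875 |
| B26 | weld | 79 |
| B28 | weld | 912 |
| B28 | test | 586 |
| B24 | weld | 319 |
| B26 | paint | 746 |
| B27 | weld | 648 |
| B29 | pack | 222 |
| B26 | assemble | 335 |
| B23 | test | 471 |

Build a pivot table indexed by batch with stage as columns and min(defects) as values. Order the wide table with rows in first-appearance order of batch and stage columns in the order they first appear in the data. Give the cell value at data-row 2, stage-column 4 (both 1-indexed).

With rows in first-appearance order of batch, row 2 is batch=B24. stage columns in first-appearance order: assemble, paint, test, pack, weld; column 4 is pack.
Long rows with batch=B24, stage=pack: min(81, 314) = 81.

81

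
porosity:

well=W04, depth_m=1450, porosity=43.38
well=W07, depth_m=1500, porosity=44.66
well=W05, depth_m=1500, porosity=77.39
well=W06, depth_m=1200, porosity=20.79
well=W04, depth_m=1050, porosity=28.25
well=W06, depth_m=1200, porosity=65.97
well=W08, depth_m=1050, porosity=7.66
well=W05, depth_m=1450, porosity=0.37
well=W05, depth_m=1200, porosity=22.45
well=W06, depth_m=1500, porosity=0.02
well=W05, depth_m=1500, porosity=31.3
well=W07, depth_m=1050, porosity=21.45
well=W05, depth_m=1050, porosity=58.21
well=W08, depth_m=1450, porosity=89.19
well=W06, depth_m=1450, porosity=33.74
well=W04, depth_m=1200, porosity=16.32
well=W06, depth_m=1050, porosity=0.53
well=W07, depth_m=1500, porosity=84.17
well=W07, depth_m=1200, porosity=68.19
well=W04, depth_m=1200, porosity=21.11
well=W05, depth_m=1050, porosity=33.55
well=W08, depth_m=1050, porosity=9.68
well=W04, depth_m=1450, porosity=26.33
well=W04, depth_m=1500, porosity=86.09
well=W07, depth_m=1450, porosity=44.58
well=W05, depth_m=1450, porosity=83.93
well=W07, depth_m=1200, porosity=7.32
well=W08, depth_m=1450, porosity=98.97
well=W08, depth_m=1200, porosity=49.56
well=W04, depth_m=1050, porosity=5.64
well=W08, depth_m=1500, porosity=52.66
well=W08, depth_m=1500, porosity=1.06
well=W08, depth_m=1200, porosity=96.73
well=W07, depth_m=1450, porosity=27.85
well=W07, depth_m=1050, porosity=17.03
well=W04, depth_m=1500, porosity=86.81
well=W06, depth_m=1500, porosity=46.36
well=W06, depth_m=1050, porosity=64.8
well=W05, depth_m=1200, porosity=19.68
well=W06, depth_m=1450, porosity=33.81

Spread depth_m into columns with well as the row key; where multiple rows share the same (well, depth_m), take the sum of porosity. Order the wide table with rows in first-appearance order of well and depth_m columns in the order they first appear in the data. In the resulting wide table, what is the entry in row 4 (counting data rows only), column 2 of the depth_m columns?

46.38

With rows in first-appearance order of well, row 4 is well=W06. depth_m columns in first-appearance order: 1450, 1500, 1200, 1050; column 2 is 1500.
Long rows with well=W06, depth_m=1500: 0.02 + 46.36 = 46.38.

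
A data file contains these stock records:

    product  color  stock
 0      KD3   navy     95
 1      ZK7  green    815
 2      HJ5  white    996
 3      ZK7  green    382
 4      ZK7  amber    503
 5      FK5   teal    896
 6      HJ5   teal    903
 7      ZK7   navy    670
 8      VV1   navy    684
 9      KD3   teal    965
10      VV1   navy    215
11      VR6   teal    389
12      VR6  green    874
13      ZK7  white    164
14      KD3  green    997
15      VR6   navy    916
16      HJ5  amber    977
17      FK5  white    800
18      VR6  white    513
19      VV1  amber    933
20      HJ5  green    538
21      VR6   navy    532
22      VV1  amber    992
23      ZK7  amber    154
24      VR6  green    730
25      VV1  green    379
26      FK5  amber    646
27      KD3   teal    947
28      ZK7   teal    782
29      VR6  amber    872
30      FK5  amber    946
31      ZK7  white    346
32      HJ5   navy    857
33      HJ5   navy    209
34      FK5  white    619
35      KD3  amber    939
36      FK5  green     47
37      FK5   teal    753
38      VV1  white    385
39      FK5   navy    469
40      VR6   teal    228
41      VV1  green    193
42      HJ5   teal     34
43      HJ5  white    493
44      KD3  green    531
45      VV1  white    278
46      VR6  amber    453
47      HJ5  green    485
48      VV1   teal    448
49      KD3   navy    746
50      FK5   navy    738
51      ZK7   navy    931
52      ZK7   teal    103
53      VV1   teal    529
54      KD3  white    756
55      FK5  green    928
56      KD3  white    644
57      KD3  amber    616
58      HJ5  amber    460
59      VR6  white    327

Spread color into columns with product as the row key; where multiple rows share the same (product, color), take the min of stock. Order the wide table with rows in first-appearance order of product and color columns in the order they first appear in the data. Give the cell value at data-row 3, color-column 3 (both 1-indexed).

With rows in first-appearance order of product, row 3 is product=HJ5. color columns in first-appearance order: navy, green, white, amber, teal; column 3 is white.
Long rows with product=HJ5, color=white: min(996, 493) = 493.

493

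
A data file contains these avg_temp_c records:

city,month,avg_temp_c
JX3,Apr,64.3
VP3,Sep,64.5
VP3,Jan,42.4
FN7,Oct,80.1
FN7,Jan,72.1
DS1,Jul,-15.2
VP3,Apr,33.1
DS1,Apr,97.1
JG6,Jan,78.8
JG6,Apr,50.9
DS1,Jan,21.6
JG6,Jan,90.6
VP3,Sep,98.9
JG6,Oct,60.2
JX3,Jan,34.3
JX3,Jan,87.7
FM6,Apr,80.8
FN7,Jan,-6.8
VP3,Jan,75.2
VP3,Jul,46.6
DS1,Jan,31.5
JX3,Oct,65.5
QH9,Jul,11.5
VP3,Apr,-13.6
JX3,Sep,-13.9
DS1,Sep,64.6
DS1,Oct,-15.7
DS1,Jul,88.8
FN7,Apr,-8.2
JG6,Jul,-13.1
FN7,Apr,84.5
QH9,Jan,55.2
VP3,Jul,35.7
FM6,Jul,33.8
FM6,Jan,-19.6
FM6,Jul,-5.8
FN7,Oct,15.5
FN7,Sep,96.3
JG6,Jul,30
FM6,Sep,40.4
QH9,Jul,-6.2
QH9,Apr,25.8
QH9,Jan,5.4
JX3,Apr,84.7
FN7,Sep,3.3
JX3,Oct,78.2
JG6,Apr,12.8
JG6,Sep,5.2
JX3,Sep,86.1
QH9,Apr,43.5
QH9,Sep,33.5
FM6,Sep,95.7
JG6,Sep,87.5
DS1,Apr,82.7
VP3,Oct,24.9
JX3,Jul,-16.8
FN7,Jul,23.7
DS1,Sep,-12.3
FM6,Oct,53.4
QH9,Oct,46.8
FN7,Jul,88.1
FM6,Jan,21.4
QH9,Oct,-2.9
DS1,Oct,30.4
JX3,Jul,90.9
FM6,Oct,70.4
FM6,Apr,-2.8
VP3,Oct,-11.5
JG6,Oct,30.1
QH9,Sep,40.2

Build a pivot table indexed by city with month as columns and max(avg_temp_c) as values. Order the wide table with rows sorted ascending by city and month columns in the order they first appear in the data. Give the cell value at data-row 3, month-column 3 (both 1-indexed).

With rows sorted ascending by city, row 3 is city=FN7. month columns in first-appearance order: Apr, Sep, Jan, Oct, Jul; column 3 is Jan.
Long rows with city=FN7, month=Jan: max(72.1, -6.8) = 72.1.

72.1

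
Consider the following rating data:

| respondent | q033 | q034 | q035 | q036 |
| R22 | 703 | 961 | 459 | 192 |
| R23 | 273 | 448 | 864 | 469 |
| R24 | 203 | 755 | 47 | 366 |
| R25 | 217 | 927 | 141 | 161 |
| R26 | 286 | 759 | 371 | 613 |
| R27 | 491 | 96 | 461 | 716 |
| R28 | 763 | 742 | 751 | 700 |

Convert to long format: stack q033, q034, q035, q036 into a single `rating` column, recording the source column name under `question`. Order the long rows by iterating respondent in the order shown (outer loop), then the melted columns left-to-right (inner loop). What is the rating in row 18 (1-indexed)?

28 rows total (7 × 4). Row 18: index ⌊(18-1)/4⌋ = 4 into respondent → R26; (18-1) mod 4 = 1 into the melted columns → q034.
So row 18 is (R26, q034, 759); rating = 759.

759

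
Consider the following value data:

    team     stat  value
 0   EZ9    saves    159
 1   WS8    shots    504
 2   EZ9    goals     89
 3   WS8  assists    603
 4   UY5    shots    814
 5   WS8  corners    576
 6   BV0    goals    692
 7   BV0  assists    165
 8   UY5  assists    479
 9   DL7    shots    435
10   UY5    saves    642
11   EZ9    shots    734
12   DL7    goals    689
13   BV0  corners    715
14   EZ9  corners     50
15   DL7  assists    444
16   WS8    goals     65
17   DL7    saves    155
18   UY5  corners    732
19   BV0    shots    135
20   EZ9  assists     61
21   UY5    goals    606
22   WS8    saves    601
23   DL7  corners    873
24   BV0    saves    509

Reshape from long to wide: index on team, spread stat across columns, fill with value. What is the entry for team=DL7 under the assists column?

Wide layout: rows indexed by team, columns are the 5 distinct stat values (saves, shots, goals, assists, corners).
Cell (team=DL7, stat=assists) draws from the long row where team=DL7 and stat=assists, which has value=444.

444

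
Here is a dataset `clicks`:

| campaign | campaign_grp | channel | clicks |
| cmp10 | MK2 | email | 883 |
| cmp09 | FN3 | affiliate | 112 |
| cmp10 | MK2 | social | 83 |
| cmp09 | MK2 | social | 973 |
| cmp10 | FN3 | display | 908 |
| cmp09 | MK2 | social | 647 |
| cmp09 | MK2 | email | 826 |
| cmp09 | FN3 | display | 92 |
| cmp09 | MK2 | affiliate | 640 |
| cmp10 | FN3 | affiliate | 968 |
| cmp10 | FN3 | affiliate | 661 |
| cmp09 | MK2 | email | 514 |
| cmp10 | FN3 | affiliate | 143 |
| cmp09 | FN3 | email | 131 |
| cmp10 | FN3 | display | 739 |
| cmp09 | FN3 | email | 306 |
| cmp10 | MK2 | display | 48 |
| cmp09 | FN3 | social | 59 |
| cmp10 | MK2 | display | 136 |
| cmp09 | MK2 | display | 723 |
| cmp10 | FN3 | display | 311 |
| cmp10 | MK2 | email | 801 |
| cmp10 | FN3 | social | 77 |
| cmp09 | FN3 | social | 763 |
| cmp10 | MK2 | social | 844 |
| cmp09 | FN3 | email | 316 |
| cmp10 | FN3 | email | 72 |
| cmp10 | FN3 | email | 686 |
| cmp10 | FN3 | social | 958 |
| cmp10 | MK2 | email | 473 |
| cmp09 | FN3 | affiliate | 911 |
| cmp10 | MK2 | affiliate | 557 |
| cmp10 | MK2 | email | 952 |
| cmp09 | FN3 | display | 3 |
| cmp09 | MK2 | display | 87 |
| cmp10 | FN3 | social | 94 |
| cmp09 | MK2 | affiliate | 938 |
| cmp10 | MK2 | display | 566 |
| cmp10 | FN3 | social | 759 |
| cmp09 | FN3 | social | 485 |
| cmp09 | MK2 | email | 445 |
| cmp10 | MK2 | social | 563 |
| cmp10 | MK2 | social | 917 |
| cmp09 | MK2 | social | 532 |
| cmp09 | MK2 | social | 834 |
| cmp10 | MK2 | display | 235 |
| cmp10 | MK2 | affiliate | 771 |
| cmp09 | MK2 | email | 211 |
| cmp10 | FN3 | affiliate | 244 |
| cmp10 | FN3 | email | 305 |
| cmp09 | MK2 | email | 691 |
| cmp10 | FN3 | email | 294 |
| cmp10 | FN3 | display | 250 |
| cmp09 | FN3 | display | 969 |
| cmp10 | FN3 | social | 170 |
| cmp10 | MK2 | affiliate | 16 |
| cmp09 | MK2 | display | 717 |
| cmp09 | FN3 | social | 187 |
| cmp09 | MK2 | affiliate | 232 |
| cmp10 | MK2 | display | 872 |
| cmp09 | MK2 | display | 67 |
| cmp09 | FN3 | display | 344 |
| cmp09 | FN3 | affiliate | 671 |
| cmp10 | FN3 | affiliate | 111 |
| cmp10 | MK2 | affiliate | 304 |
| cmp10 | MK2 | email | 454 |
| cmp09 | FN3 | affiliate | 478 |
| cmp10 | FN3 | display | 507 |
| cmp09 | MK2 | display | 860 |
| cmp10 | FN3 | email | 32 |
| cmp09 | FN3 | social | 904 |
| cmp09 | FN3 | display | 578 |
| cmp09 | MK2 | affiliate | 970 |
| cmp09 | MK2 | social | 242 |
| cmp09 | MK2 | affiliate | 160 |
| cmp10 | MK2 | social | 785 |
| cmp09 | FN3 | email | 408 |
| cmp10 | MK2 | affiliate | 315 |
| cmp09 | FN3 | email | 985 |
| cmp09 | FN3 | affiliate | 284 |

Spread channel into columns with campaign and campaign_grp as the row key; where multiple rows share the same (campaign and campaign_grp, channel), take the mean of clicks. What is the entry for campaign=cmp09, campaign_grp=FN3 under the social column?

Rows with campaign=cmp09, campaign_grp=FN3 and channel=social: clicks values are 59, 763, 485, 187, 904.
(59 + 763 + 485 + 187 + 904) / 5 = 479.60.

479.60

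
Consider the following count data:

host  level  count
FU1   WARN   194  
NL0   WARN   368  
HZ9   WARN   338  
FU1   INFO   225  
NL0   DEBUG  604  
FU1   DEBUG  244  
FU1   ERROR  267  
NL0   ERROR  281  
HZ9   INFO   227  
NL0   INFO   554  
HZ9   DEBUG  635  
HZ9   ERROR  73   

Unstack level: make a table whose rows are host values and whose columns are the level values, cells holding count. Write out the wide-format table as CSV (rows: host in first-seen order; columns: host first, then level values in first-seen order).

host,WARN,INFO,DEBUG,ERROR
FU1,194,225,244,267
NL0,368,554,604,281
HZ9,338,227,635,73

Columns: host plus the 4 distinct level values (WARN, INFO, DEBUG, ERROR).
For example, row FU1 column WARN takes count=194 from the long row (FU1, WARN).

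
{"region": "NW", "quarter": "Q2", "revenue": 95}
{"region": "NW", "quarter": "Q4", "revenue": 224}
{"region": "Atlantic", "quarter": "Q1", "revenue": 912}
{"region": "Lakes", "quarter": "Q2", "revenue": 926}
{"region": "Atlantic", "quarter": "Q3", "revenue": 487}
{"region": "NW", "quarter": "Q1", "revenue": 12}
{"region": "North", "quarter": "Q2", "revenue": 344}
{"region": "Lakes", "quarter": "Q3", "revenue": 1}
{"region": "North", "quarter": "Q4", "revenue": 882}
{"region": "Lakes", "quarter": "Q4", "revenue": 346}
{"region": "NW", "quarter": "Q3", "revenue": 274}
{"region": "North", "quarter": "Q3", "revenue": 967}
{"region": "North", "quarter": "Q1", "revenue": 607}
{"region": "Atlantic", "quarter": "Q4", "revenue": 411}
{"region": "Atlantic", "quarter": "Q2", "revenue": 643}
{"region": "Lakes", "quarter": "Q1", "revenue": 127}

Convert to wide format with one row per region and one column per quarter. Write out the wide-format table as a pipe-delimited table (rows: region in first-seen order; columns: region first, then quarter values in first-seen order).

| region | Q2 | Q4 | Q1 | Q3 |
| NW | 95 | 224 | 12 | 274 |
| Atlantic | 643 | 411 | 912 | 487 |
| Lakes | 926 | 346 | 127 | 1 |
| North | 344 | 882 | 607 | 967 |

Columns: region plus the 4 distinct quarter values (Q2, Q4, Q1, Q3).
For example, row NW column Q2 takes revenue=95 from the long row (NW, Q2).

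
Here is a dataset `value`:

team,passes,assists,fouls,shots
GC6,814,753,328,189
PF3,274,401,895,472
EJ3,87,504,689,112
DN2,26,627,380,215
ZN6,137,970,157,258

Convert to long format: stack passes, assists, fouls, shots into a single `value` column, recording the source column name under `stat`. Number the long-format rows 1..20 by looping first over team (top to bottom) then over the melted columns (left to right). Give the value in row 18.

20 rows total (5 × 4). Row 18: index ⌊(18-1)/4⌋ = 4 into team → ZN6; (18-1) mod 4 = 1 into the melted columns → assists.
So row 18 is (ZN6, assists, 970); value = 970.

970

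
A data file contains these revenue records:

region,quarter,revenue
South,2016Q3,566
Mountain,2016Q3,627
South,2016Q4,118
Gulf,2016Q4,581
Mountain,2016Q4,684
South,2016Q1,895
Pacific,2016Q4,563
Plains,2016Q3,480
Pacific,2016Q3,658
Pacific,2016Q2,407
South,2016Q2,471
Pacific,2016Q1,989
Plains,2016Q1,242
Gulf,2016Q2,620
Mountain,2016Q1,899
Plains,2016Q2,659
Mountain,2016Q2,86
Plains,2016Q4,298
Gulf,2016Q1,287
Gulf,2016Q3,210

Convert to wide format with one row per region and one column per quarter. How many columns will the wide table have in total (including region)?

1 column for region plus 4 distinct quarter values → 5 columns.

5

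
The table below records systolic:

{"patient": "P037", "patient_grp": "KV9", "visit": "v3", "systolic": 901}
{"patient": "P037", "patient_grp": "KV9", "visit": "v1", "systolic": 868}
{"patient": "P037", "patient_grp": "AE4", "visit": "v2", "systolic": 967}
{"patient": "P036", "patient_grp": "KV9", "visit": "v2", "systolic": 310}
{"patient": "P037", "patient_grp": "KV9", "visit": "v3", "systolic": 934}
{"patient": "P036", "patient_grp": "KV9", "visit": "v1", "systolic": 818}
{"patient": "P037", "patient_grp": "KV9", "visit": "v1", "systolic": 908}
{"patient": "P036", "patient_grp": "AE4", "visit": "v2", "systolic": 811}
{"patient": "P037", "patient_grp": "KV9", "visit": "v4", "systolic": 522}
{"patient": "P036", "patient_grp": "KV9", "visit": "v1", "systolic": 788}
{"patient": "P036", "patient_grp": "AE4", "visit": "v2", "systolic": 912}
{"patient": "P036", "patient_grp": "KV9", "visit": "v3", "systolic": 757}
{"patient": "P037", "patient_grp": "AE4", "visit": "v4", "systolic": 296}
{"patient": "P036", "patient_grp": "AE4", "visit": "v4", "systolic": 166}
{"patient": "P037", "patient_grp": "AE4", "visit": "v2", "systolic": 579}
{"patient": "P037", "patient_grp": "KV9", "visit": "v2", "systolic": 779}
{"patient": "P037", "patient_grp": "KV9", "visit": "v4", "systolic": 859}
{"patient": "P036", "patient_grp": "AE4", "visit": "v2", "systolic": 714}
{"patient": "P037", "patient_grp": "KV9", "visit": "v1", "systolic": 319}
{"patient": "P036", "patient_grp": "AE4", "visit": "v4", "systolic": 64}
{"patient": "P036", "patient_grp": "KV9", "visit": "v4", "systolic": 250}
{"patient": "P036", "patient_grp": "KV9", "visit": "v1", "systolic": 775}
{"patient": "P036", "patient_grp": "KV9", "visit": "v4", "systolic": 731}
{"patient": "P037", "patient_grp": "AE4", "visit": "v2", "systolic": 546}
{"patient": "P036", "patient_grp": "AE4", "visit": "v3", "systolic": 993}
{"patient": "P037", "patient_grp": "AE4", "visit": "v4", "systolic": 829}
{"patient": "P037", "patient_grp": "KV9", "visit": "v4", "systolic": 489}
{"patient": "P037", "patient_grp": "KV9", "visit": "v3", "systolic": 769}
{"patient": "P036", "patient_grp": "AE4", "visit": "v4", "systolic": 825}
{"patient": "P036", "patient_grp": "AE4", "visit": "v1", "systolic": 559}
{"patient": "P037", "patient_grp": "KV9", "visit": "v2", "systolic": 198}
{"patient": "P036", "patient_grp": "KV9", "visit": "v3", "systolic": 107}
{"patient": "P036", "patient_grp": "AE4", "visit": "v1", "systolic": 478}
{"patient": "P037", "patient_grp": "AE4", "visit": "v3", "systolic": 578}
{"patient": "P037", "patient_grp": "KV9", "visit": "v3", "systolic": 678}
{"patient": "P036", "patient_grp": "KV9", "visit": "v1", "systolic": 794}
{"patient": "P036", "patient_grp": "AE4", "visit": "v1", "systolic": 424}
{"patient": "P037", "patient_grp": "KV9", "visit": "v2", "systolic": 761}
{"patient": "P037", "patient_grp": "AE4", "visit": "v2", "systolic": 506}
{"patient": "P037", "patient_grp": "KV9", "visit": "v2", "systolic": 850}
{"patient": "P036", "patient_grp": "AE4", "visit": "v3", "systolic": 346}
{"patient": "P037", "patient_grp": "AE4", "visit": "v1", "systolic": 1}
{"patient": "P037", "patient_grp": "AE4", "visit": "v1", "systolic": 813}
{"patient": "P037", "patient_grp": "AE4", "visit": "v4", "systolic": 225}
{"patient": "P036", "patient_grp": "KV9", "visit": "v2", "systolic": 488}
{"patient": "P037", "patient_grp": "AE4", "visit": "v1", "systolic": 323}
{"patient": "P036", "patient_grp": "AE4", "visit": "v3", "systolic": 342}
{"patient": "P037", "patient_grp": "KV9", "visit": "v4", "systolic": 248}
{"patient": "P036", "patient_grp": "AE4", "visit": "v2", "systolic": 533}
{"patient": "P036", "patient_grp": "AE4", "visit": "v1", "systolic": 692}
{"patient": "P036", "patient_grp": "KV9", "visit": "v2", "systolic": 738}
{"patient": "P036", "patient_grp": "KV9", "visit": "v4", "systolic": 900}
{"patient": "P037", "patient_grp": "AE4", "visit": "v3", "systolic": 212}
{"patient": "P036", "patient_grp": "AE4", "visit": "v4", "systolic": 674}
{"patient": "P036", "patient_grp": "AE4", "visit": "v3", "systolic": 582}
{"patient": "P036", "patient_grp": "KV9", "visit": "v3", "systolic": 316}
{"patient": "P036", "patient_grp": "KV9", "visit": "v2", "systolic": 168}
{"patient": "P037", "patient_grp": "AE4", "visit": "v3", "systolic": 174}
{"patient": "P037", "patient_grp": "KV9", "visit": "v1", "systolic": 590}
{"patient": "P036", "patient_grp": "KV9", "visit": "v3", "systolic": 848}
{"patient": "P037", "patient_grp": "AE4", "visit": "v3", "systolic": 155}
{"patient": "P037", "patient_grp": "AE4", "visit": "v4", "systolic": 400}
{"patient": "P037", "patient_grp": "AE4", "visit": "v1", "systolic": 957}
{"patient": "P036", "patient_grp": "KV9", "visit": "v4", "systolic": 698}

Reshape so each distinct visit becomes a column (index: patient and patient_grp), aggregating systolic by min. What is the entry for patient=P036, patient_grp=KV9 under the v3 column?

Rows with patient=P036, patient_grp=KV9 and visit=v3: systolic values are 757, 107, 316, 848.
min(757, 107, 316, 848) = 107.

107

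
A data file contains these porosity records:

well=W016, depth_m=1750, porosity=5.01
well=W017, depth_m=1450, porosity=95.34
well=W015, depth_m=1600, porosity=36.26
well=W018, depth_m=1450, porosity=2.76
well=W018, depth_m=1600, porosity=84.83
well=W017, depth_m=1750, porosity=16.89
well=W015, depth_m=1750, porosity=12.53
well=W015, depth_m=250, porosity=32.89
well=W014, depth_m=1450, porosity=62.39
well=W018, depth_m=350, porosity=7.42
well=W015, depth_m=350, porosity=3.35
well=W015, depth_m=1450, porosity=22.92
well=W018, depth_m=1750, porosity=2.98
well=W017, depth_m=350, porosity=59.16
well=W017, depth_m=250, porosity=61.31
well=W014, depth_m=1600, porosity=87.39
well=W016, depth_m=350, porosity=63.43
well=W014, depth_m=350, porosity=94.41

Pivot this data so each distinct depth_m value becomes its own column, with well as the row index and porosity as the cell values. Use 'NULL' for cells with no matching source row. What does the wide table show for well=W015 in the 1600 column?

The long row with well=W015, depth_m=1600 has porosity=36.26.

36.26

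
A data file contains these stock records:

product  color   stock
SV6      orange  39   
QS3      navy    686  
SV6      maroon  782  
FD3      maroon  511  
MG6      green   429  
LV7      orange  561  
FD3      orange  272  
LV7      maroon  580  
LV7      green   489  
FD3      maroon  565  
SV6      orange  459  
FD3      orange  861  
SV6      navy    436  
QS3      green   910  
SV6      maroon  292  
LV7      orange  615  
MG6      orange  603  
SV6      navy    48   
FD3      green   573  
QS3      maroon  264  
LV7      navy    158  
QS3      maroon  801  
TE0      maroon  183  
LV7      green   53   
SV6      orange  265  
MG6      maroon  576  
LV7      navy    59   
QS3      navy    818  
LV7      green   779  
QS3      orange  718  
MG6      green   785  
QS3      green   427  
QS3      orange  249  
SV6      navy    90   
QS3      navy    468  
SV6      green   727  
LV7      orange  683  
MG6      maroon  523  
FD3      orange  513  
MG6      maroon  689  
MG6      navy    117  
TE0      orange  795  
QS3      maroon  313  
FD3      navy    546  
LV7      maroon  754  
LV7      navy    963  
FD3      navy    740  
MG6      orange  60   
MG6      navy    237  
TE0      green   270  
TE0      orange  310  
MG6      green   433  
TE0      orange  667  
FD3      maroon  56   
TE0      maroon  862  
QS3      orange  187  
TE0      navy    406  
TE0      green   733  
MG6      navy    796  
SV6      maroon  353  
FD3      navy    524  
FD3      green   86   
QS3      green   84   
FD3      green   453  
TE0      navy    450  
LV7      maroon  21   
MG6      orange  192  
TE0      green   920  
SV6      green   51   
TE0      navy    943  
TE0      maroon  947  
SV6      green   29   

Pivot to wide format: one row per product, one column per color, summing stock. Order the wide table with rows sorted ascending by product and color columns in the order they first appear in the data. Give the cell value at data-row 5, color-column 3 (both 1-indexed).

With rows sorted ascending by product, row 5 is product=SV6. color columns in first-appearance order: orange, navy, maroon, green; column 3 is maroon.
Long rows with product=SV6, color=maroon: 782 + 292 + 353 = 1427.

1427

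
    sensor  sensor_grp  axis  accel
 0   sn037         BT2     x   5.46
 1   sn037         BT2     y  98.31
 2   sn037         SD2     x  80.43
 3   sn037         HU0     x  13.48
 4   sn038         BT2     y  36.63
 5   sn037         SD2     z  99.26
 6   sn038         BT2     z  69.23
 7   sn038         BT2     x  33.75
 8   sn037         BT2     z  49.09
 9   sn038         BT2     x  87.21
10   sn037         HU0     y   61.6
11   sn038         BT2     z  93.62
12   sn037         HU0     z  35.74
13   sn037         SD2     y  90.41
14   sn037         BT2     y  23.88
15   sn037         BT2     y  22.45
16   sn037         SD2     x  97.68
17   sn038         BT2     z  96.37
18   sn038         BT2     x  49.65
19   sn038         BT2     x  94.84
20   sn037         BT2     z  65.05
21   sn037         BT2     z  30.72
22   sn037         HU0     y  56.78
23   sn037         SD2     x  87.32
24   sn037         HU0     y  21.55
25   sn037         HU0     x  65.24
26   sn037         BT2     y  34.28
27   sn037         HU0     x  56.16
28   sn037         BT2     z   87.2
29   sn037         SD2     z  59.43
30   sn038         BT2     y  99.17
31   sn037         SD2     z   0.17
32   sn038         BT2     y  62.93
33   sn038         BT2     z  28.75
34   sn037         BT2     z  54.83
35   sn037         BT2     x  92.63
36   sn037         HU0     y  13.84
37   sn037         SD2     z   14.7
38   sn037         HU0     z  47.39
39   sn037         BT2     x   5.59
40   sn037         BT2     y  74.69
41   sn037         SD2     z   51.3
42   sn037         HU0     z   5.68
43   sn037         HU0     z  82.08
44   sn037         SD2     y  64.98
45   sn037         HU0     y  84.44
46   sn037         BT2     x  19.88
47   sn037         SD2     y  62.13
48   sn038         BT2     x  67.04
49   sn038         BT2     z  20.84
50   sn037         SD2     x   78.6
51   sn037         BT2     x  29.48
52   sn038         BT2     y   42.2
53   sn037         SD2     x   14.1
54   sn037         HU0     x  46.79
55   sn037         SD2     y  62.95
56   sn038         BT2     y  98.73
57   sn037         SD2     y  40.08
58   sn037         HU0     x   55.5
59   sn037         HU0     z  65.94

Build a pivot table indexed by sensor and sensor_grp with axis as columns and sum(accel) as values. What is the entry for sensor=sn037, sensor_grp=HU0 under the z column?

Rows with sensor=sn037, sensor_grp=HU0 and axis=z: accel values are 35.74, 47.39, 5.68, 82.08, 65.94.
35.74 + 47.39 + 5.68 + 82.08 + 65.94 = 236.83.

236.83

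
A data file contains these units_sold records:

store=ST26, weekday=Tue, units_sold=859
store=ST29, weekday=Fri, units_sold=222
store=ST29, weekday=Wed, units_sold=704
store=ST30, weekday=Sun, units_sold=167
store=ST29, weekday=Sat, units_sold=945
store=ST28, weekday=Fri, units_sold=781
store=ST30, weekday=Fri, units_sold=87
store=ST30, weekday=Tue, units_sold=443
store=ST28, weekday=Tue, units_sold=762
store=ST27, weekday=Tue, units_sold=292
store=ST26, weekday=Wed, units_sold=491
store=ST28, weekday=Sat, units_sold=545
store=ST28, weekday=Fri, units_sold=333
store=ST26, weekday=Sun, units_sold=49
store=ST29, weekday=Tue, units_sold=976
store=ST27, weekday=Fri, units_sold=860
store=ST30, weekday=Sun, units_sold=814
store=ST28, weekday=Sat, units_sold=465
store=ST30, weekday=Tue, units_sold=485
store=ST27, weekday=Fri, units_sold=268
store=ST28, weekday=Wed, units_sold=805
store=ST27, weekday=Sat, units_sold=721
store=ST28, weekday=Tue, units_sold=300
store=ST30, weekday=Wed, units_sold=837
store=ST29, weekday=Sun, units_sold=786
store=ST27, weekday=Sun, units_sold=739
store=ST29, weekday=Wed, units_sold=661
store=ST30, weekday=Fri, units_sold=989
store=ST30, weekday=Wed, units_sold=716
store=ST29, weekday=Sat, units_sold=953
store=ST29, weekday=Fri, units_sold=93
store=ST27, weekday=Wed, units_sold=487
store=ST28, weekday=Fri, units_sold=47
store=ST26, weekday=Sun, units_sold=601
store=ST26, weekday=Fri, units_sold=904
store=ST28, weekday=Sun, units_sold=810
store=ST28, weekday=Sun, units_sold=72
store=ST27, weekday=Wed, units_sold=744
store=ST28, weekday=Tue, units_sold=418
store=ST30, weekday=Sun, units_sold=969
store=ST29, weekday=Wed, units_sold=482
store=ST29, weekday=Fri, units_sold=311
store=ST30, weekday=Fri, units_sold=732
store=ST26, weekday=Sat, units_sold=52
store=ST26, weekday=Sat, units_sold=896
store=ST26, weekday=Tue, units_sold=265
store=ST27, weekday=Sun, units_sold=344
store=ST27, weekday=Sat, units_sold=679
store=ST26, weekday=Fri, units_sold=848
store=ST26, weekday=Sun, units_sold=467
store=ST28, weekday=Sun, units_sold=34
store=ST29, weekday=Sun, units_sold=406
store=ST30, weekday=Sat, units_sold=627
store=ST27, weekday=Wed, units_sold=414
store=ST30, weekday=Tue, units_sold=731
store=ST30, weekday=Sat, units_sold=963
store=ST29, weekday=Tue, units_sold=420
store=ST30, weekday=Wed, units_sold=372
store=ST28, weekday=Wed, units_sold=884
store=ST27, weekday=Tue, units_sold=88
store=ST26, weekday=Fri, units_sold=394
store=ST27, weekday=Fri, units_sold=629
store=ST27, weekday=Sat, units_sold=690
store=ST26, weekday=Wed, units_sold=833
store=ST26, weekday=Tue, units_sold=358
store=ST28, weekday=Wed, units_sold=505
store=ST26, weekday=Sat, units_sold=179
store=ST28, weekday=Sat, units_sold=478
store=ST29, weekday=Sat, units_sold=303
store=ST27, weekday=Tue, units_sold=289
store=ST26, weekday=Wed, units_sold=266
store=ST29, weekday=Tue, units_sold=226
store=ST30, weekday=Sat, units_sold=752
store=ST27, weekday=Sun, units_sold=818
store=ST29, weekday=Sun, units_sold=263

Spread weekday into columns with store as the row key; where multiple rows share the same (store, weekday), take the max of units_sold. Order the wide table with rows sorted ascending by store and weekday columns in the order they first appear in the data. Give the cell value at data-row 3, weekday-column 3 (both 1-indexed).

With rows sorted ascending by store, row 3 is store=ST28. weekday columns in first-appearance order: Tue, Fri, Wed, Sun, Sat; column 3 is Wed.
Long rows with store=ST28, weekday=Wed: max(805, 884, 505) = 884.

884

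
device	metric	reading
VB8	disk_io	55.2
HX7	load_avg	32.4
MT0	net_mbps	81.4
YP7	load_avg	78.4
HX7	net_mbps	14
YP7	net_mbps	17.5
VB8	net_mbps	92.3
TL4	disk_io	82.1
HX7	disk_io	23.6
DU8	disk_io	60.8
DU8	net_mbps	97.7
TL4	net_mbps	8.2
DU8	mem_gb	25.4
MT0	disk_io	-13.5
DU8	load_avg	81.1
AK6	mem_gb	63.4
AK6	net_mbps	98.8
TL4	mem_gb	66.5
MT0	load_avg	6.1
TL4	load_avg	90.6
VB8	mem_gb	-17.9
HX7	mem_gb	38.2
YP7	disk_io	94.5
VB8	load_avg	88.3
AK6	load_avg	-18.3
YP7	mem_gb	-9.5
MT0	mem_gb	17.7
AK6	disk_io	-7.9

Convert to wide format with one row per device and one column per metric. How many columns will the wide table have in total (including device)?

1 column for device plus 4 distinct metric values → 5 columns.

5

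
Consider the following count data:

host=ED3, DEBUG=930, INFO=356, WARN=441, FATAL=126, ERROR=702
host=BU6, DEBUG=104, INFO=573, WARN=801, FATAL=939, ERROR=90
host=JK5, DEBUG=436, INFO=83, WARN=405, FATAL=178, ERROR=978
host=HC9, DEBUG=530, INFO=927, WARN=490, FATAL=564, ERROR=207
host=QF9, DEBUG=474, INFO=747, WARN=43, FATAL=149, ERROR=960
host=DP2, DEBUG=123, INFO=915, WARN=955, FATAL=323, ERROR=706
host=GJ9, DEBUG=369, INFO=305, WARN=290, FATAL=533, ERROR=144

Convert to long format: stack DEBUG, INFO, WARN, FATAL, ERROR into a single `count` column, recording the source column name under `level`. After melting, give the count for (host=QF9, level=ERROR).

Unpivoting turns each (host, wide-column) pair into one long row.
The wide cell at row QF9, column ERROR holds 960, so the long row (QF9, ERROR) has count=960.

960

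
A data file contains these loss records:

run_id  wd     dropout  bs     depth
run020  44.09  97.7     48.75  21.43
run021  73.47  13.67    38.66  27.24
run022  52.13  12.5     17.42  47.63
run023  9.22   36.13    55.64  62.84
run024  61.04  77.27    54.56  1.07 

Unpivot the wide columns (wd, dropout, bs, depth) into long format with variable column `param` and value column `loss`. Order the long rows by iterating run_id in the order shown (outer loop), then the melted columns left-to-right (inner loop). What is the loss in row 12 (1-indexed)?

20 rows total (5 × 4). Row 12: index ⌊(12-1)/4⌋ = 2 into run_id → run022; (12-1) mod 4 = 3 into the melted columns → depth.
So row 12 is (run022, depth, 47.63); loss = 47.63.

47.63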